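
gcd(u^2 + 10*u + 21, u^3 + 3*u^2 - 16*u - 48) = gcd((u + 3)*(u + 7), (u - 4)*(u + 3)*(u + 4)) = u + 3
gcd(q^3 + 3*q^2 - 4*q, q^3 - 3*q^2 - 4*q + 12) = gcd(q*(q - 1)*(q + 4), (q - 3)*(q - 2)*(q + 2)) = 1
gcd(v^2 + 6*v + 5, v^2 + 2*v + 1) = v + 1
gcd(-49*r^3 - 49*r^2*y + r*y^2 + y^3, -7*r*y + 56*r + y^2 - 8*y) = -7*r + y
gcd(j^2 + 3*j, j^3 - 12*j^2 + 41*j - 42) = 1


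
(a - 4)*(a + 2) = a^2 - 2*a - 8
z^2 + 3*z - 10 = (z - 2)*(z + 5)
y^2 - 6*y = y*(y - 6)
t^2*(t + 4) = t^3 + 4*t^2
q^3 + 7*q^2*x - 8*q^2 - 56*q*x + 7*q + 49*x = (q - 7)*(q - 1)*(q + 7*x)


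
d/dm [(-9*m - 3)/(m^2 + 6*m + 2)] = 3*m*(3*m + 2)/(m^4 + 12*m^3 + 40*m^2 + 24*m + 4)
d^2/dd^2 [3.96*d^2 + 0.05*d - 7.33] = 7.92000000000000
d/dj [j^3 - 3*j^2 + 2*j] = 3*j^2 - 6*j + 2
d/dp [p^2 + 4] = 2*p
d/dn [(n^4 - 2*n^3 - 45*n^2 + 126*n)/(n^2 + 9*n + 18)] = (2*n^5 + 25*n^4 + 36*n^3 - 639*n^2 - 1620*n + 2268)/(n^4 + 18*n^3 + 117*n^2 + 324*n + 324)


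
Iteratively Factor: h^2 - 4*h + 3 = (h - 3)*(h - 1)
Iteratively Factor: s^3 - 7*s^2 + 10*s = (s - 2)*(s^2 - 5*s) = s*(s - 2)*(s - 5)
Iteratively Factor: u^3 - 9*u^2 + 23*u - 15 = (u - 1)*(u^2 - 8*u + 15) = (u - 3)*(u - 1)*(u - 5)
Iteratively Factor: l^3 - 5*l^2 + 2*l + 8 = (l - 2)*(l^2 - 3*l - 4) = (l - 4)*(l - 2)*(l + 1)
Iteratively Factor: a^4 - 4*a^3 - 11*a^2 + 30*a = (a + 3)*(a^3 - 7*a^2 + 10*a) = (a - 5)*(a + 3)*(a^2 - 2*a) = a*(a - 5)*(a + 3)*(a - 2)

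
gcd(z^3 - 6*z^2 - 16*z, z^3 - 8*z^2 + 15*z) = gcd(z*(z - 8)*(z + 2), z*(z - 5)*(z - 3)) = z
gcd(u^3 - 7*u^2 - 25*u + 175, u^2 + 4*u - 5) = u + 5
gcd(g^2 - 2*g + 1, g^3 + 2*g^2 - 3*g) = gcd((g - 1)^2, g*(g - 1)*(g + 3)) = g - 1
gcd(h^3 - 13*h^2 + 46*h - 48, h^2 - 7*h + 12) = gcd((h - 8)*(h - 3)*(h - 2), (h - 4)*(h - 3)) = h - 3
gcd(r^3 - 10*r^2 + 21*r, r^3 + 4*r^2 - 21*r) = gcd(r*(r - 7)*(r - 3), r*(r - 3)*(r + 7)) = r^2 - 3*r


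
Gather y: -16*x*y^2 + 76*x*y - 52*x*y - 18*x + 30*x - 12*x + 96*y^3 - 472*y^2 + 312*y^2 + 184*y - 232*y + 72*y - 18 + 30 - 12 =96*y^3 + y^2*(-16*x - 160) + y*(24*x + 24)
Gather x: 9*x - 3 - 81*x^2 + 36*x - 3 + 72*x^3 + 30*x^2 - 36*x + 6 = 72*x^3 - 51*x^2 + 9*x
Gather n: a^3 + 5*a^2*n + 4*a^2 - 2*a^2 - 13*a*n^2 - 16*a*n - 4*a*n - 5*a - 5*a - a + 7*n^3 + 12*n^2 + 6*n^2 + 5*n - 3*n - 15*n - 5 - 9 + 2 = a^3 + 2*a^2 - 11*a + 7*n^3 + n^2*(18 - 13*a) + n*(5*a^2 - 20*a - 13) - 12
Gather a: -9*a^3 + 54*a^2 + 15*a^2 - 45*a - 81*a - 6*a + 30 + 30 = -9*a^3 + 69*a^2 - 132*a + 60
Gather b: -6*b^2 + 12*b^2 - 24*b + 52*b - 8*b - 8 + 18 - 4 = 6*b^2 + 20*b + 6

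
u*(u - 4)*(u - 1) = u^3 - 5*u^2 + 4*u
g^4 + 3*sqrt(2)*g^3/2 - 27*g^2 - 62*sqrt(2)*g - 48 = (g - 4*sqrt(2))*(g + sqrt(2)/2)*(g + 2*sqrt(2))*(g + 3*sqrt(2))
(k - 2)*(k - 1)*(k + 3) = k^3 - 7*k + 6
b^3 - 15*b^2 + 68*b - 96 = (b - 8)*(b - 4)*(b - 3)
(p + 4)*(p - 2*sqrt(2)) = p^2 - 2*sqrt(2)*p + 4*p - 8*sqrt(2)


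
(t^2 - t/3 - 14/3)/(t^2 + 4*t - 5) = (3*t^2 - t - 14)/(3*(t^2 + 4*t - 5))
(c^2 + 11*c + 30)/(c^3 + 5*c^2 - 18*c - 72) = (c + 5)/(c^2 - c - 12)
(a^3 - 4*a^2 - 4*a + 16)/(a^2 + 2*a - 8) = (a^2 - 2*a - 8)/(a + 4)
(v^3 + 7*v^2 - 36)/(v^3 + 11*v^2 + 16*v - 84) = (v + 3)/(v + 7)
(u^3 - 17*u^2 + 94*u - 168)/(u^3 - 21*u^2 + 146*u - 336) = (u - 4)/(u - 8)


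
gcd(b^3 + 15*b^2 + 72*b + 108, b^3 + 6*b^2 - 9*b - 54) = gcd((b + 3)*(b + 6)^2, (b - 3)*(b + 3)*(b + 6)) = b^2 + 9*b + 18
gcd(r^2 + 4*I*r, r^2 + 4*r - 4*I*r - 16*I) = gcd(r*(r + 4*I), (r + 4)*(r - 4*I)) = 1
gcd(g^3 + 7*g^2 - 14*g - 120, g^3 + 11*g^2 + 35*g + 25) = g + 5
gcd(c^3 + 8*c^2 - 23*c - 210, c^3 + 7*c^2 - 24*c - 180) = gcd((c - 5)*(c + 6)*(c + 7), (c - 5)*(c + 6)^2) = c^2 + c - 30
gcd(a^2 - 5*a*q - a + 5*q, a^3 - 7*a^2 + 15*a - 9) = a - 1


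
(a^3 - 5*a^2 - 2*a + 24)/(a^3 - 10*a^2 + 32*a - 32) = (a^2 - a - 6)/(a^2 - 6*a + 8)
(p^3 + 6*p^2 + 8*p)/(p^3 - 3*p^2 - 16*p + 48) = p*(p + 2)/(p^2 - 7*p + 12)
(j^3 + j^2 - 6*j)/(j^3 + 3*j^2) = (j - 2)/j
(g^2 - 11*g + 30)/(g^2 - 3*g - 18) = (g - 5)/(g + 3)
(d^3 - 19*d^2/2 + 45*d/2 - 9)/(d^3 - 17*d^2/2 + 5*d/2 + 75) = (2*d^2 - 7*d + 3)/(2*d^2 - 5*d - 25)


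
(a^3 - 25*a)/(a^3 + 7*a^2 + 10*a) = (a - 5)/(a + 2)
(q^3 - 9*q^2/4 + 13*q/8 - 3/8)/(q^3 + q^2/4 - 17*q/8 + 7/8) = (4*q - 3)/(4*q + 7)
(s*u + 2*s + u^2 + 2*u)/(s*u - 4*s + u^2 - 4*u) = (u + 2)/(u - 4)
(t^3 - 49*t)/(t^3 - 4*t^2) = (t^2 - 49)/(t*(t - 4))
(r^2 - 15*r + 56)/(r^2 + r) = (r^2 - 15*r + 56)/(r*(r + 1))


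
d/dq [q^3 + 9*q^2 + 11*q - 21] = 3*q^2 + 18*q + 11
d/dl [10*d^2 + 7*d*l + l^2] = 7*d + 2*l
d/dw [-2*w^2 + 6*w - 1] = 6 - 4*w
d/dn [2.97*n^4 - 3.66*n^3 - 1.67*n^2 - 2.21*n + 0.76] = 11.88*n^3 - 10.98*n^2 - 3.34*n - 2.21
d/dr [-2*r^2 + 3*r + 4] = 3 - 4*r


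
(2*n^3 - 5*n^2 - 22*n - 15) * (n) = 2*n^4 - 5*n^3 - 22*n^2 - 15*n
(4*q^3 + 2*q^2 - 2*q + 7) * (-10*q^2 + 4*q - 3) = -40*q^5 - 4*q^4 + 16*q^3 - 84*q^2 + 34*q - 21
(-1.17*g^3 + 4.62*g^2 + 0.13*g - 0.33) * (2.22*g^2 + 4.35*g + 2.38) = -2.5974*g^5 + 5.1669*g^4 + 17.601*g^3 + 10.8285*g^2 - 1.1261*g - 0.7854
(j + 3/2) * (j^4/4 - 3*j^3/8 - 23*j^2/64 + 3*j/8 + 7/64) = j^5/4 - 59*j^3/64 - 21*j^2/128 + 43*j/64 + 21/128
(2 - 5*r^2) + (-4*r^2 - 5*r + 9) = -9*r^2 - 5*r + 11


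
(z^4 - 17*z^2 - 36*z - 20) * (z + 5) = z^5 + 5*z^4 - 17*z^3 - 121*z^2 - 200*z - 100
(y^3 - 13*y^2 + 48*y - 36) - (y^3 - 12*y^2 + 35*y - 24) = -y^2 + 13*y - 12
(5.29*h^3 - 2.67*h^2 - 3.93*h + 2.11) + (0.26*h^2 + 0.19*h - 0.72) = 5.29*h^3 - 2.41*h^2 - 3.74*h + 1.39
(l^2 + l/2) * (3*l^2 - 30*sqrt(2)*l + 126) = 3*l^4 - 30*sqrt(2)*l^3 + 3*l^3/2 - 15*sqrt(2)*l^2 + 126*l^2 + 63*l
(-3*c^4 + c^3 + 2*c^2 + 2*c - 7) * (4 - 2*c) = 6*c^5 - 14*c^4 + 4*c^2 + 22*c - 28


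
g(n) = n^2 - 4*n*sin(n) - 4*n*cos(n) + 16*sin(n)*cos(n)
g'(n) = 4*n*sin(n) - 4*n*cos(n) + 2*n - 16*sin(n)^2 - 4*sin(n) + 16*cos(n)^2 - 4*cos(n)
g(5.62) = 19.95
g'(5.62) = -17.13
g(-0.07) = -0.85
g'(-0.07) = 12.29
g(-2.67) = -0.76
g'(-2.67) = 4.77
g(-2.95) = -2.14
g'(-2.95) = 4.29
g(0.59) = 4.47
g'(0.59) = 1.08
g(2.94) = 14.67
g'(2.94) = 37.59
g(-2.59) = -0.40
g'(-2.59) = 4.14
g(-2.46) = 0.04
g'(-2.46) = 2.56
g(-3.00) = -2.34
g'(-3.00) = 3.70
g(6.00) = 15.37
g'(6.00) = -6.97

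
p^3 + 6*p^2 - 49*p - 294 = (p - 7)*(p + 6)*(p + 7)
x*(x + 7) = x^2 + 7*x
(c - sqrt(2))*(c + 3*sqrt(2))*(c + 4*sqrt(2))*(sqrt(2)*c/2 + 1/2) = sqrt(2)*c^4/2 + 13*c^3/2 + 8*sqrt(2)*c^2 - 19*c - 12*sqrt(2)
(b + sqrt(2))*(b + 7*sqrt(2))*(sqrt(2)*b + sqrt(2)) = sqrt(2)*b^3 + sqrt(2)*b^2 + 16*b^2 + 16*b + 14*sqrt(2)*b + 14*sqrt(2)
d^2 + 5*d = d*(d + 5)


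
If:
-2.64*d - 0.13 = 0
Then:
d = -0.05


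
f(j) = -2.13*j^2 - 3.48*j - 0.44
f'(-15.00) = 60.42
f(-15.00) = -427.49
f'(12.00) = -54.60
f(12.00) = -348.92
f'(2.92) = -15.92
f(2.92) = -28.76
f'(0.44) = -5.35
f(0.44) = -2.38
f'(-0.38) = -1.86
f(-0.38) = 0.57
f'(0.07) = -3.78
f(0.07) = -0.69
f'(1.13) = -8.29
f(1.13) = -7.09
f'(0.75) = -6.68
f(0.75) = -4.25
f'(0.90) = -7.31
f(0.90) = -5.30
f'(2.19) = -12.81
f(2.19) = -18.28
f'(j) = -4.26*j - 3.48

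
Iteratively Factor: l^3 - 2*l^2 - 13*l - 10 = (l + 1)*(l^2 - 3*l - 10) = (l + 1)*(l + 2)*(l - 5)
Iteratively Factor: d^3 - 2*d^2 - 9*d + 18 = (d - 3)*(d^2 + d - 6) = (d - 3)*(d + 3)*(d - 2)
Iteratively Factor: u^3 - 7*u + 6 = (u + 3)*(u^2 - 3*u + 2) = (u - 2)*(u + 3)*(u - 1)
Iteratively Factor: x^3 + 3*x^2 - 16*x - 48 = (x - 4)*(x^2 + 7*x + 12) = (x - 4)*(x + 4)*(x + 3)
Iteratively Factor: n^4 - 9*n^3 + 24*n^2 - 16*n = (n)*(n^3 - 9*n^2 + 24*n - 16) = n*(n - 1)*(n^2 - 8*n + 16) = n*(n - 4)*(n - 1)*(n - 4)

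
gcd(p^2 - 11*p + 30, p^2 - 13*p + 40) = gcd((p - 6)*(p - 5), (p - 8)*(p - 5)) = p - 5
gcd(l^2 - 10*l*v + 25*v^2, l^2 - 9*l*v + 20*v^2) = -l + 5*v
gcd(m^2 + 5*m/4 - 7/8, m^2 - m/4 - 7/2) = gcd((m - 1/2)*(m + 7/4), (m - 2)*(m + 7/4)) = m + 7/4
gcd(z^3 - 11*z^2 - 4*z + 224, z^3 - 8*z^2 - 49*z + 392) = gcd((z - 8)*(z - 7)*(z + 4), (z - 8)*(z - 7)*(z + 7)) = z^2 - 15*z + 56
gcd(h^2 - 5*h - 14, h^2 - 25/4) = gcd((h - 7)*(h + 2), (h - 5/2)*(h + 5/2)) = 1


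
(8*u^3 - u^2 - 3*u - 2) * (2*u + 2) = 16*u^4 + 14*u^3 - 8*u^2 - 10*u - 4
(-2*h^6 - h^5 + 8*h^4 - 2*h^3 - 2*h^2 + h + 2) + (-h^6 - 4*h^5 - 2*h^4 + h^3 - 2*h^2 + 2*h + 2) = -3*h^6 - 5*h^5 + 6*h^4 - h^3 - 4*h^2 + 3*h + 4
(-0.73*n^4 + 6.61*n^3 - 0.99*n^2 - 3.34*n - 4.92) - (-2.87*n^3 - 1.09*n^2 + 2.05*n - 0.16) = -0.73*n^4 + 9.48*n^3 + 0.1*n^2 - 5.39*n - 4.76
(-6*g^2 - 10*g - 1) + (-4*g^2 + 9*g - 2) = -10*g^2 - g - 3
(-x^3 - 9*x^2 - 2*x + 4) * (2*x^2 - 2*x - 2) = -2*x^5 - 16*x^4 + 16*x^3 + 30*x^2 - 4*x - 8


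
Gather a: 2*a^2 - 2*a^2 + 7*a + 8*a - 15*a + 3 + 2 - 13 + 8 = 0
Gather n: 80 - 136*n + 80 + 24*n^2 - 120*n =24*n^2 - 256*n + 160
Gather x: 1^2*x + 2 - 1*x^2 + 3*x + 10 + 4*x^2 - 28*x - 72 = 3*x^2 - 24*x - 60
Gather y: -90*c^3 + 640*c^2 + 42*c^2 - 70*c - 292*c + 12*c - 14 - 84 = -90*c^3 + 682*c^2 - 350*c - 98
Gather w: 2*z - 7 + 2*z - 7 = 4*z - 14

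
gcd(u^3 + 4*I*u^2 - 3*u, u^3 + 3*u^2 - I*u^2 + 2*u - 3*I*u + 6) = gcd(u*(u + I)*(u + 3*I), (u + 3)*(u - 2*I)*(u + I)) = u + I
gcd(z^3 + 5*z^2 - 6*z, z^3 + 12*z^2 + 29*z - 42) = z^2 + 5*z - 6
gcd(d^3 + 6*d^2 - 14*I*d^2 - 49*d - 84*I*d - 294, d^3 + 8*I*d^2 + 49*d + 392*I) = d - 7*I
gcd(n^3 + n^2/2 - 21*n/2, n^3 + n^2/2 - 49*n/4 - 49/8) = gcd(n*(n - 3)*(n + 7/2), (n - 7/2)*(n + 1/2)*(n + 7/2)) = n + 7/2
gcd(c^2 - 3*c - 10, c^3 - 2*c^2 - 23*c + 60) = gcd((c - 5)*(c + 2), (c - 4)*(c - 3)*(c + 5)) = 1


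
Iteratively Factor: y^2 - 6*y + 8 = (y - 2)*(y - 4)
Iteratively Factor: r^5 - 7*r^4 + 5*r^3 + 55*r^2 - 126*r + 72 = (r - 1)*(r^4 - 6*r^3 - r^2 + 54*r - 72) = (r - 1)*(r + 3)*(r^3 - 9*r^2 + 26*r - 24) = (r - 2)*(r - 1)*(r + 3)*(r^2 - 7*r + 12) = (r - 3)*(r - 2)*(r - 1)*(r + 3)*(r - 4)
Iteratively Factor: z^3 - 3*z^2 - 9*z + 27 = (z - 3)*(z^2 - 9) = (z - 3)^2*(z + 3)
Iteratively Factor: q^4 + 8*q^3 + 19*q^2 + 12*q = (q + 3)*(q^3 + 5*q^2 + 4*q) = q*(q + 3)*(q^2 + 5*q + 4) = q*(q + 1)*(q + 3)*(q + 4)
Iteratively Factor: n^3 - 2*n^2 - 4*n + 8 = (n + 2)*(n^2 - 4*n + 4) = (n - 2)*(n + 2)*(n - 2)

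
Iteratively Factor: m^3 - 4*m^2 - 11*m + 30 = (m - 5)*(m^2 + m - 6) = (m - 5)*(m - 2)*(m + 3)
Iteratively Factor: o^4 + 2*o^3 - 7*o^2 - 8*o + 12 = (o + 2)*(o^3 - 7*o + 6) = (o + 2)*(o + 3)*(o^2 - 3*o + 2) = (o - 2)*(o + 2)*(o + 3)*(o - 1)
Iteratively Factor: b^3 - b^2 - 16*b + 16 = (b - 1)*(b^2 - 16) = (b - 4)*(b - 1)*(b + 4)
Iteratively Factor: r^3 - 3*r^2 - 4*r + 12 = (r + 2)*(r^2 - 5*r + 6) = (r - 3)*(r + 2)*(r - 2)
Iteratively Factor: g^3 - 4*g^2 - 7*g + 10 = (g - 5)*(g^2 + g - 2) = (g - 5)*(g - 1)*(g + 2)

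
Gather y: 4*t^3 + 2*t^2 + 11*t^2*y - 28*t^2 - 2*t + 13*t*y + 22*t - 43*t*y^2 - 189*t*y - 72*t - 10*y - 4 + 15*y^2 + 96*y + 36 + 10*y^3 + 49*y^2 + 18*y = 4*t^3 - 26*t^2 - 52*t + 10*y^3 + y^2*(64 - 43*t) + y*(11*t^2 - 176*t + 104) + 32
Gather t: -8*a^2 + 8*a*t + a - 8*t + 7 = -8*a^2 + a + t*(8*a - 8) + 7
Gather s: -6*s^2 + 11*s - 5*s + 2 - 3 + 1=-6*s^2 + 6*s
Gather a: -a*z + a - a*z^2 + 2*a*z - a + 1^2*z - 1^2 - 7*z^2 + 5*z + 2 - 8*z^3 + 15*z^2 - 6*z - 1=a*(-z^2 + z) - 8*z^3 + 8*z^2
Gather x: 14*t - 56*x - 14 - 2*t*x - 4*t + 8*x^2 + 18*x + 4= 10*t + 8*x^2 + x*(-2*t - 38) - 10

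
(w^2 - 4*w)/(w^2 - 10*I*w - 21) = w*(4 - w)/(-w^2 + 10*I*w + 21)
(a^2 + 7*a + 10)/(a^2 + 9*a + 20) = (a + 2)/(a + 4)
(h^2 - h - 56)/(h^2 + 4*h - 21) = (h - 8)/(h - 3)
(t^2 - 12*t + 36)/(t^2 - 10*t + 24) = (t - 6)/(t - 4)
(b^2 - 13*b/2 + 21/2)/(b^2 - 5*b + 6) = (b - 7/2)/(b - 2)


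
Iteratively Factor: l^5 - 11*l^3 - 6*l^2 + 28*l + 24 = (l + 2)*(l^4 - 2*l^3 - 7*l^2 + 8*l + 12) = (l + 1)*(l + 2)*(l^3 - 3*l^2 - 4*l + 12) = (l - 3)*(l + 1)*(l + 2)*(l^2 - 4) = (l - 3)*(l - 2)*(l + 1)*(l + 2)*(l + 2)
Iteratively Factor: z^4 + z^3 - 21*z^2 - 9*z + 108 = (z - 3)*(z^3 + 4*z^2 - 9*z - 36) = (z - 3)*(z + 3)*(z^2 + z - 12) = (z - 3)^2*(z + 3)*(z + 4)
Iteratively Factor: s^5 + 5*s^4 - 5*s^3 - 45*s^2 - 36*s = (s)*(s^4 + 5*s^3 - 5*s^2 - 45*s - 36) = s*(s + 3)*(s^3 + 2*s^2 - 11*s - 12) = s*(s + 1)*(s + 3)*(s^2 + s - 12) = s*(s + 1)*(s + 3)*(s + 4)*(s - 3)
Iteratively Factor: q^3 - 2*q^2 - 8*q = (q + 2)*(q^2 - 4*q) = q*(q + 2)*(q - 4)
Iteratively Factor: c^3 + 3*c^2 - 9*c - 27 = (c - 3)*(c^2 + 6*c + 9) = (c - 3)*(c + 3)*(c + 3)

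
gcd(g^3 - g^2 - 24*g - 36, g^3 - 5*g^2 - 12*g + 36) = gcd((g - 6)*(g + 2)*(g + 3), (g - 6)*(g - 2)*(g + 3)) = g^2 - 3*g - 18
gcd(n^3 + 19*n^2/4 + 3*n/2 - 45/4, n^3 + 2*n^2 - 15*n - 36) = n^2 + 6*n + 9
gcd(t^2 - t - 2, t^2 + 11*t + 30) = 1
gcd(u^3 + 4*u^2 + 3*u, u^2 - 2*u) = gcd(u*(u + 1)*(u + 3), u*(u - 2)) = u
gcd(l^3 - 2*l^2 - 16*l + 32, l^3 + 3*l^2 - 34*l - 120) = l + 4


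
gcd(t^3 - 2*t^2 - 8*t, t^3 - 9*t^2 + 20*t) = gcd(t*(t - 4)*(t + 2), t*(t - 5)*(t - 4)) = t^2 - 4*t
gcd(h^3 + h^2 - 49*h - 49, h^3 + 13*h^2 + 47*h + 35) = h^2 + 8*h + 7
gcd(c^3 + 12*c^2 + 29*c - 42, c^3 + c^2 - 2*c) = c - 1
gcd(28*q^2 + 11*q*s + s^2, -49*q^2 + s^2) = 7*q + s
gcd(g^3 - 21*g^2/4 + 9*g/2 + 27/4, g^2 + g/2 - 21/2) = g - 3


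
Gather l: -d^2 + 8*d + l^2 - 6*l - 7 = -d^2 + 8*d + l^2 - 6*l - 7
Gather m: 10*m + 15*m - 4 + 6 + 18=25*m + 20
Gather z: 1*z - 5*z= -4*z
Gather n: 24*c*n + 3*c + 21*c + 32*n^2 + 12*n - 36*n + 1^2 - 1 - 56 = 24*c + 32*n^2 + n*(24*c - 24) - 56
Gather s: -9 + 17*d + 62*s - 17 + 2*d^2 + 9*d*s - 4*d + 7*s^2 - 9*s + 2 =2*d^2 + 13*d + 7*s^2 + s*(9*d + 53) - 24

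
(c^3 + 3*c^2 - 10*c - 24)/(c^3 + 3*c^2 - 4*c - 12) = (c^2 + c - 12)/(c^2 + c - 6)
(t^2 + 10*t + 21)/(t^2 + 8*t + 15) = (t + 7)/(t + 5)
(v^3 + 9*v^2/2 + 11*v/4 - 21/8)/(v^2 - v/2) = v + 5 + 21/(4*v)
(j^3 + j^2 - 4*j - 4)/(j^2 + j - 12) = (j^3 + j^2 - 4*j - 4)/(j^2 + j - 12)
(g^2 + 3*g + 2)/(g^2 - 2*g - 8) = (g + 1)/(g - 4)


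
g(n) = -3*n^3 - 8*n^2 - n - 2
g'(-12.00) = -1105.00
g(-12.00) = 4042.00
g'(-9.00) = -586.00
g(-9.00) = 1546.00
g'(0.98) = -25.32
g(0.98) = -13.49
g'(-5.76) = -207.44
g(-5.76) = 311.65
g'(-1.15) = 5.50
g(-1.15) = -6.87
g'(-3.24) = -43.64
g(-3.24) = 19.30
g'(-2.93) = -31.38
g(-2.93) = 7.71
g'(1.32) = -37.80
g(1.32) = -24.16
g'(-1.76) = -0.72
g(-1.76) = -8.67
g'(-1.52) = 2.53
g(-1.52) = -8.43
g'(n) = -9*n^2 - 16*n - 1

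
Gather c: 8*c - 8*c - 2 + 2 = 0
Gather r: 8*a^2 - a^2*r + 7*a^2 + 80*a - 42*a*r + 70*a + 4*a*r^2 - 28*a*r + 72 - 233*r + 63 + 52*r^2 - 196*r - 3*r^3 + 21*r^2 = 15*a^2 + 150*a - 3*r^3 + r^2*(4*a + 73) + r*(-a^2 - 70*a - 429) + 135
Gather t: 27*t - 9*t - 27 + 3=18*t - 24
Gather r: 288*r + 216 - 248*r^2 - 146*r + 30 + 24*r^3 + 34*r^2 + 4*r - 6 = 24*r^3 - 214*r^2 + 146*r + 240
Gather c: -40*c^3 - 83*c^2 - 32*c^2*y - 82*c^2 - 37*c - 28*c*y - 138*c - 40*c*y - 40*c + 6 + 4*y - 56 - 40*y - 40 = -40*c^3 + c^2*(-32*y - 165) + c*(-68*y - 215) - 36*y - 90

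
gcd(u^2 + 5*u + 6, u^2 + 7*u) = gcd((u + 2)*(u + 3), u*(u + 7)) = 1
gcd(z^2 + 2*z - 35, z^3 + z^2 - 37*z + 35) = z^2 + 2*z - 35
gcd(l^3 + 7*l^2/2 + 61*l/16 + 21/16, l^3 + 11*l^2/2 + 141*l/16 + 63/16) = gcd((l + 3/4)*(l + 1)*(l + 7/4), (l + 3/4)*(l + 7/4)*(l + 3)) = l^2 + 5*l/2 + 21/16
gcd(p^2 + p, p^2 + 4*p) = p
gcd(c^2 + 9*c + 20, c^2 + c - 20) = c + 5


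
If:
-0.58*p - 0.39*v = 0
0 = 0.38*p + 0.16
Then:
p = -0.42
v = 0.63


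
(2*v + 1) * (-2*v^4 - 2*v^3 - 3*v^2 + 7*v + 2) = -4*v^5 - 6*v^4 - 8*v^3 + 11*v^2 + 11*v + 2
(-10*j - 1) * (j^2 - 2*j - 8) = -10*j^3 + 19*j^2 + 82*j + 8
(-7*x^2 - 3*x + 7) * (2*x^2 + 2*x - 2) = -14*x^4 - 20*x^3 + 22*x^2 + 20*x - 14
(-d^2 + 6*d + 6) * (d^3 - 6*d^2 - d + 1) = -d^5 + 12*d^4 - 29*d^3 - 43*d^2 + 6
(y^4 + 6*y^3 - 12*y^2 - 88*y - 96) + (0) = y^4 + 6*y^3 - 12*y^2 - 88*y - 96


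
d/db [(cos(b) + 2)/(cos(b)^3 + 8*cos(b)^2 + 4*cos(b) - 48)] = (67*cos(b)/2 + 7*cos(2*b) + cos(3*b)/2 + 63)*sin(b)/(cos(b)^3 + 8*cos(b)^2 + 4*cos(b) - 48)^2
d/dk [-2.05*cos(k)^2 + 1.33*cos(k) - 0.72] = (4.1*cos(k) - 1.33)*sin(k)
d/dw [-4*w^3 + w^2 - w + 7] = -12*w^2 + 2*w - 1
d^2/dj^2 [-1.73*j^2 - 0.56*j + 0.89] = -3.46000000000000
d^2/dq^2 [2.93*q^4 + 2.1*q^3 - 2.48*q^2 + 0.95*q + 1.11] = 35.16*q^2 + 12.6*q - 4.96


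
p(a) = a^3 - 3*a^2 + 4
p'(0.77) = -2.84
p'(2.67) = 5.37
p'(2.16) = 1.04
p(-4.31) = -131.79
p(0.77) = 2.68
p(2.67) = 1.65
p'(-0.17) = 1.11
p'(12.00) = 360.00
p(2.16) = 0.08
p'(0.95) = -2.99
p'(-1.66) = 18.23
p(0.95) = 2.15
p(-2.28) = -23.45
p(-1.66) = -8.84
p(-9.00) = -968.00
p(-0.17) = 3.91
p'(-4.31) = 81.59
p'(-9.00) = 297.00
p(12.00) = 1300.00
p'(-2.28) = 29.28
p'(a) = 3*a^2 - 6*a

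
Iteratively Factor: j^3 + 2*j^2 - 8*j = (j)*(j^2 + 2*j - 8) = j*(j - 2)*(j + 4)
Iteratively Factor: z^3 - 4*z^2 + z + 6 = (z - 2)*(z^2 - 2*z - 3) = (z - 2)*(z + 1)*(z - 3)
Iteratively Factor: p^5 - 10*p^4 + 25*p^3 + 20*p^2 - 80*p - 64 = (p + 1)*(p^4 - 11*p^3 + 36*p^2 - 16*p - 64) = (p + 1)^2*(p^3 - 12*p^2 + 48*p - 64) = (p - 4)*(p + 1)^2*(p^2 - 8*p + 16) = (p - 4)^2*(p + 1)^2*(p - 4)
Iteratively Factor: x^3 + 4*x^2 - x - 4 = (x - 1)*(x^2 + 5*x + 4) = (x - 1)*(x + 1)*(x + 4)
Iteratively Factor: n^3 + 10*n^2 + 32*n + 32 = (n + 4)*(n^2 + 6*n + 8) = (n + 4)^2*(n + 2)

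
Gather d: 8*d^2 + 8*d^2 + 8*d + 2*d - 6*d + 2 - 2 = 16*d^2 + 4*d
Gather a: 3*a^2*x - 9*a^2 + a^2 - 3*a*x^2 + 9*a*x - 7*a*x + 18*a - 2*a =a^2*(3*x - 8) + a*(-3*x^2 + 2*x + 16)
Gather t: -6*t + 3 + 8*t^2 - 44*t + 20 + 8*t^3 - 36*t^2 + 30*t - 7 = 8*t^3 - 28*t^2 - 20*t + 16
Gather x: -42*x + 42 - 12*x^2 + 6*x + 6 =-12*x^2 - 36*x + 48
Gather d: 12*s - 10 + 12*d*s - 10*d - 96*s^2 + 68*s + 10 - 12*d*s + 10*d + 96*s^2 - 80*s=0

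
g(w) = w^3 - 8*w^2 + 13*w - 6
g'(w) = 3*w^2 - 16*w + 13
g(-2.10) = -77.84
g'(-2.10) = 59.83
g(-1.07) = -30.29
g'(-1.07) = 33.55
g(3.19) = -13.48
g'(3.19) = -7.51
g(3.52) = -15.75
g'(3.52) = -6.15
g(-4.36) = -297.64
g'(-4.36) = 139.79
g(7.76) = 80.43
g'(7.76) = 69.49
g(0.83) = -0.15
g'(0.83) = 1.79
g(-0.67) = -18.60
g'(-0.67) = 25.07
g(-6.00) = -588.00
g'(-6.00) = 217.00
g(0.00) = -6.00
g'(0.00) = 13.00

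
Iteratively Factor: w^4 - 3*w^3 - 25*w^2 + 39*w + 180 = (w - 4)*(w^3 + w^2 - 21*w - 45) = (w - 4)*(w + 3)*(w^2 - 2*w - 15) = (w - 5)*(w - 4)*(w + 3)*(w + 3)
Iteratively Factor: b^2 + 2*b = (b)*(b + 2)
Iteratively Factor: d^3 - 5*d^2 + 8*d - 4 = (d - 2)*(d^2 - 3*d + 2) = (d - 2)*(d - 1)*(d - 2)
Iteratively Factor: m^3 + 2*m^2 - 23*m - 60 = (m - 5)*(m^2 + 7*m + 12) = (m - 5)*(m + 4)*(m + 3)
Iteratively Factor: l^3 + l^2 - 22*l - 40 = (l + 4)*(l^2 - 3*l - 10) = (l + 2)*(l + 4)*(l - 5)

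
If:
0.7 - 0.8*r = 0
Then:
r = 0.88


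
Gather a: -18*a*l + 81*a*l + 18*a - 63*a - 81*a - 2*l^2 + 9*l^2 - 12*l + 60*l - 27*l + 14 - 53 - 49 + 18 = a*(63*l - 126) + 7*l^2 + 21*l - 70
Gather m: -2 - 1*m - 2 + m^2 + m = m^2 - 4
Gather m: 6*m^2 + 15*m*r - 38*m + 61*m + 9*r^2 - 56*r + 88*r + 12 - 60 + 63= 6*m^2 + m*(15*r + 23) + 9*r^2 + 32*r + 15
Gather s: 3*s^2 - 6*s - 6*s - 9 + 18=3*s^2 - 12*s + 9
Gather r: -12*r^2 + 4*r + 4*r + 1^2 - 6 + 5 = -12*r^2 + 8*r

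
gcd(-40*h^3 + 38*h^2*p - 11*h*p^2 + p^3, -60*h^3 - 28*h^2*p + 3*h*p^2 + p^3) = -5*h + p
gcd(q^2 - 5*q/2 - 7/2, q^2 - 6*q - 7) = q + 1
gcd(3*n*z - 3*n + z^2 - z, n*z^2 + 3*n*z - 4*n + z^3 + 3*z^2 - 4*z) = z - 1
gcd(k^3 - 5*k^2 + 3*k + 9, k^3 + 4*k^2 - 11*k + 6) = 1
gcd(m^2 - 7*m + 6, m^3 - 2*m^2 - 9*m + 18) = 1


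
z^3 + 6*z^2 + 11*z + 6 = (z + 1)*(z + 2)*(z + 3)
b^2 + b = b*(b + 1)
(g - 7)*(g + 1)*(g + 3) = g^3 - 3*g^2 - 25*g - 21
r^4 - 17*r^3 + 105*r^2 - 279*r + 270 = (r - 6)*(r - 5)*(r - 3)^2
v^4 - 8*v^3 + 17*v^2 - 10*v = v*(v - 5)*(v - 2)*(v - 1)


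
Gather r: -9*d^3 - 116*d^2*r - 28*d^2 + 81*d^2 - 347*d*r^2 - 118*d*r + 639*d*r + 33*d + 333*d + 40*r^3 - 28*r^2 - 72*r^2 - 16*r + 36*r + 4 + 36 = -9*d^3 + 53*d^2 + 366*d + 40*r^3 + r^2*(-347*d - 100) + r*(-116*d^2 + 521*d + 20) + 40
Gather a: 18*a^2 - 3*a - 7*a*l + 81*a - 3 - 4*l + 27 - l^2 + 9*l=18*a^2 + a*(78 - 7*l) - l^2 + 5*l + 24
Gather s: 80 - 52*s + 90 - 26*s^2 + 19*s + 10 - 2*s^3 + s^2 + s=-2*s^3 - 25*s^2 - 32*s + 180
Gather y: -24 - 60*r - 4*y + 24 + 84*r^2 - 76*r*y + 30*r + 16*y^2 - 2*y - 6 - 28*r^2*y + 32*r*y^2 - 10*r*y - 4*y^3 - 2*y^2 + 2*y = 84*r^2 - 30*r - 4*y^3 + y^2*(32*r + 14) + y*(-28*r^2 - 86*r - 4) - 6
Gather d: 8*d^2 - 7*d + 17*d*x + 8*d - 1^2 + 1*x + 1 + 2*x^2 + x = 8*d^2 + d*(17*x + 1) + 2*x^2 + 2*x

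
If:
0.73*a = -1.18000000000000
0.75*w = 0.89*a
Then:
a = -1.62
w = -1.92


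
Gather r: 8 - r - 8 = -r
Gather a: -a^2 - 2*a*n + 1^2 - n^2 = -a^2 - 2*a*n - n^2 + 1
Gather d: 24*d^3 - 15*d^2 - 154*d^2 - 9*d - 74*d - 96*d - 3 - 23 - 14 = 24*d^3 - 169*d^2 - 179*d - 40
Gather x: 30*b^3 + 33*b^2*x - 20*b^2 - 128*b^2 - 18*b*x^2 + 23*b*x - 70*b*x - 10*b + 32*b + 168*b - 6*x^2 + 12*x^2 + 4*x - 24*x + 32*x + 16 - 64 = 30*b^3 - 148*b^2 + 190*b + x^2*(6 - 18*b) + x*(33*b^2 - 47*b + 12) - 48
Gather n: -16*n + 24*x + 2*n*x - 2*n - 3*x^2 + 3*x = n*(2*x - 18) - 3*x^2 + 27*x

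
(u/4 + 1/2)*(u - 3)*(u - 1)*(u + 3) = u^4/4 + u^3/4 - 11*u^2/4 - 9*u/4 + 9/2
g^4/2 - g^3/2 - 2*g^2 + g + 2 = (g/2 + sqrt(2)/2)*(g - 2)*(g + 1)*(g - sqrt(2))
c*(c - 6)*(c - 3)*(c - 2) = c^4 - 11*c^3 + 36*c^2 - 36*c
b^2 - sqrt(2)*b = b*(b - sqrt(2))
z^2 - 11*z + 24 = (z - 8)*(z - 3)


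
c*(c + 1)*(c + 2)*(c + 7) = c^4 + 10*c^3 + 23*c^2 + 14*c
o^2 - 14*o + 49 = (o - 7)^2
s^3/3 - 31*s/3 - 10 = (s/3 + 1/3)*(s - 6)*(s + 5)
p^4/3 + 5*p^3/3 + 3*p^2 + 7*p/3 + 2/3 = (p/3 + 1/3)*(p + 1)^2*(p + 2)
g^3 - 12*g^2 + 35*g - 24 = (g - 8)*(g - 3)*(g - 1)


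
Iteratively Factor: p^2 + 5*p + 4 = (p + 1)*(p + 4)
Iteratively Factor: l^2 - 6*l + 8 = (l - 2)*(l - 4)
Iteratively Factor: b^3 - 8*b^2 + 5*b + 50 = (b + 2)*(b^2 - 10*b + 25) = (b - 5)*(b + 2)*(b - 5)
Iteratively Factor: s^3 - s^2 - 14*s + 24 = (s - 3)*(s^2 + 2*s - 8) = (s - 3)*(s - 2)*(s + 4)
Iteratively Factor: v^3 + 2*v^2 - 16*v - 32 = (v + 4)*(v^2 - 2*v - 8) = (v + 2)*(v + 4)*(v - 4)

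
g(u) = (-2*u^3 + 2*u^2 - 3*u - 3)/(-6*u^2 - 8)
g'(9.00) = 0.33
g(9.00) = 2.68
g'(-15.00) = 0.33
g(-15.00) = -5.33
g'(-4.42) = 0.35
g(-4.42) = -1.77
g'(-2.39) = 0.42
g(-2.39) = -1.01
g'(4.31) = 0.31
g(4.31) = 1.16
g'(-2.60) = 0.40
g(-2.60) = -1.10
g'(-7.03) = 0.34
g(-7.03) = -2.67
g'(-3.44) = 0.37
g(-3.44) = -1.42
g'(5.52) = 0.32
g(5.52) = 1.55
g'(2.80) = 0.27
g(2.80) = 0.72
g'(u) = 12*u*(-2*u^3 + 2*u^2 - 3*u - 3)/(-6*u^2 - 8)^2 + (-6*u^2 + 4*u - 3)/(-6*u^2 - 8) = (6*u^4 + 15*u^2 - 34*u + 12)/(2*(9*u^4 + 24*u^2 + 16))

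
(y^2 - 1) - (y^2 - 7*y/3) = 7*y/3 - 1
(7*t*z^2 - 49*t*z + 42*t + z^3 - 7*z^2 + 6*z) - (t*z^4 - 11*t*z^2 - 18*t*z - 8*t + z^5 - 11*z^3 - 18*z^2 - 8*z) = -t*z^4 + 18*t*z^2 - 31*t*z + 50*t - z^5 + 12*z^3 + 11*z^2 + 14*z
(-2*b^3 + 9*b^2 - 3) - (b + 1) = -2*b^3 + 9*b^2 - b - 4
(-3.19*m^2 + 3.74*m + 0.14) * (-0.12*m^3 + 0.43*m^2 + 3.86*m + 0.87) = 0.3828*m^5 - 1.8205*m^4 - 10.722*m^3 + 11.7213*m^2 + 3.7942*m + 0.1218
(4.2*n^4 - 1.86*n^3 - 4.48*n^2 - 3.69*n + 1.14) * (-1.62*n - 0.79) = -6.804*n^5 - 0.3048*n^4 + 8.727*n^3 + 9.517*n^2 + 1.0683*n - 0.9006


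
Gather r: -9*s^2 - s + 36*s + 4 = -9*s^2 + 35*s + 4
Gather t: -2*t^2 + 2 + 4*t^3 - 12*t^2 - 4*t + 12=4*t^3 - 14*t^2 - 4*t + 14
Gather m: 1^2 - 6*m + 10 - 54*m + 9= 20 - 60*m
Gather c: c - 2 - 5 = c - 7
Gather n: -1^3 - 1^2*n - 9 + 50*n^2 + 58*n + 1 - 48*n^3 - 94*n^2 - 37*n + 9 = -48*n^3 - 44*n^2 + 20*n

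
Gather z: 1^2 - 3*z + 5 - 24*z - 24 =-27*z - 18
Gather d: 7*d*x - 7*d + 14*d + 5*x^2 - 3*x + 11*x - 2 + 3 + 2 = d*(7*x + 7) + 5*x^2 + 8*x + 3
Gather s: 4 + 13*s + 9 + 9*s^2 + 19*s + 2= 9*s^2 + 32*s + 15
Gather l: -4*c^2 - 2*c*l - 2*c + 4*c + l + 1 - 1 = -4*c^2 + 2*c + l*(1 - 2*c)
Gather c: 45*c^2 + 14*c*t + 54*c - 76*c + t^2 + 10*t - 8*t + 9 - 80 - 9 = 45*c^2 + c*(14*t - 22) + t^2 + 2*t - 80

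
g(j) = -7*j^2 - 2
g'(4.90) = -68.60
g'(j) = -14*j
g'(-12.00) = 168.00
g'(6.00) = -84.00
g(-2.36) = -40.99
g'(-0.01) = 0.14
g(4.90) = -170.07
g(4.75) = -159.94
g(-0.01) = -2.00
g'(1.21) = -16.94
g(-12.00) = -1010.00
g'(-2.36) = 33.04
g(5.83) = -239.92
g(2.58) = -48.59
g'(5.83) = -81.62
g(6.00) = -254.00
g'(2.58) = -36.12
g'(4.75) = -66.50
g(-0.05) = -2.02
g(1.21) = -12.25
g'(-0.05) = 0.70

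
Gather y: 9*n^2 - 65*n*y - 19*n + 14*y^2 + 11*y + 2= 9*n^2 - 19*n + 14*y^2 + y*(11 - 65*n) + 2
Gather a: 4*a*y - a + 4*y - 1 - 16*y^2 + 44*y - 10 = a*(4*y - 1) - 16*y^2 + 48*y - 11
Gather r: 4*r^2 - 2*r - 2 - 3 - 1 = 4*r^2 - 2*r - 6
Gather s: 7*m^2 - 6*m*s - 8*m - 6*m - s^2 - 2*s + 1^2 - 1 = 7*m^2 - 14*m - s^2 + s*(-6*m - 2)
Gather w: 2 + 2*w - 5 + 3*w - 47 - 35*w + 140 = 90 - 30*w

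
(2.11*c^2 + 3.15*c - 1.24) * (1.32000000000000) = 2.7852*c^2 + 4.158*c - 1.6368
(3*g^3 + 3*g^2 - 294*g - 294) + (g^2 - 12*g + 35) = 3*g^3 + 4*g^2 - 306*g - 259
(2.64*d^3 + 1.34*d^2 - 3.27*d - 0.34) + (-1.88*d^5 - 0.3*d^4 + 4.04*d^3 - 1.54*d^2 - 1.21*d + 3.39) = -1.88*d^5 - 0.3*d^4 + 6.68*d^3 - 0.2*d^2 - 4.48*d + 3.05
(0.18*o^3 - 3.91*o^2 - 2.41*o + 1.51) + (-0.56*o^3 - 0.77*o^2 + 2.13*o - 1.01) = -0.38*o^3 - 4.68*o^2 - 0.28*o + 0.5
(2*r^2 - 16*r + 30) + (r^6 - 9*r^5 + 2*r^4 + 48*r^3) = r^6 - 9*r^5 + 2*r^4 + 48*r^3 + 2*r^2 - 16*r + 30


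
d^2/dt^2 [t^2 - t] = 2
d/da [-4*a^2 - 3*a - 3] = -8*a - 3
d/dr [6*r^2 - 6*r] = 12*r - 6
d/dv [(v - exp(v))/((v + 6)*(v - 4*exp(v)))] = ((1 - exp(v))*(v + 6)*(v - 4*exp(v)) + (-v + exp(v))*(v - 4*exp(v)) + (v + 6)*(v - exp(v))*(4*exp(v) - 1))/((v + 6)^2*(v - 4*exp(v))^2)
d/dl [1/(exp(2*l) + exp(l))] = (-2*exp(l) - 1)*exp(-l)/(exp(l) + 1)^2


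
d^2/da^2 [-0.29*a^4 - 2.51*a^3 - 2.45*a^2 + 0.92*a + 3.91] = -3.48*a^2 - 15.06*a - 4.9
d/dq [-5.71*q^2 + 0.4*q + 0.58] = 0.4 - 11.42*q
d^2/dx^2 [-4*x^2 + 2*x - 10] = -8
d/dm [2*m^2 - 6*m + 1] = 4*m - 6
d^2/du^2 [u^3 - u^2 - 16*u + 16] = 6*u - 2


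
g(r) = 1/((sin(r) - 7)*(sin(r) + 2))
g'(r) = -cos(r)/((sin(r) - 7)*(sin(r) + 2)^2) - cos(r)/((sin(r) - 7)^2*(sin(r) + 2)) = (5 - 2*sin(r))*cos(r)/((sin(r) - 7)^2*(sin(r) + 2)^2)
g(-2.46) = -0.10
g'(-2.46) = -0.04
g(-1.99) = -0.12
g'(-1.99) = -0.04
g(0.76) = -0.06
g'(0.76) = 0.01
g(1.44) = -0.06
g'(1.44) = 0.00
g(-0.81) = -0.10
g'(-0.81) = 0.05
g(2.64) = -0.06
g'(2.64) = -0.01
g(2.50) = -0.06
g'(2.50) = -0.01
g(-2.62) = -0.09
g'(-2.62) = -0.04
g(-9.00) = -0.08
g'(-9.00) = -0.04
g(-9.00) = -0.08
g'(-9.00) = -0.04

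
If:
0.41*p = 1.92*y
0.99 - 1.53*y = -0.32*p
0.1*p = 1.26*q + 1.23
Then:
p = 147.35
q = 10.72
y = 31.47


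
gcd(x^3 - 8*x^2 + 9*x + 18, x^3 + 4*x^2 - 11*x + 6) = 1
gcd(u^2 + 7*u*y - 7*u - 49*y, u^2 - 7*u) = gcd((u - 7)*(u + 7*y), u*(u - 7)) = u - 7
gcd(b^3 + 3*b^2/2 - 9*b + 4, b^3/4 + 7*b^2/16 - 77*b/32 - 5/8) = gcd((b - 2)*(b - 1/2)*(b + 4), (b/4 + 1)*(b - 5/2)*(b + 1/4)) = b + 4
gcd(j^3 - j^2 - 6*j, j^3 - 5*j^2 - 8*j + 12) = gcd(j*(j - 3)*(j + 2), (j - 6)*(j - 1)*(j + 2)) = j + 2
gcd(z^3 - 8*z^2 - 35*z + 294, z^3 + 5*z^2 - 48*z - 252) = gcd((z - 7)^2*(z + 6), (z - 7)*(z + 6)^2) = z^2 - z - 42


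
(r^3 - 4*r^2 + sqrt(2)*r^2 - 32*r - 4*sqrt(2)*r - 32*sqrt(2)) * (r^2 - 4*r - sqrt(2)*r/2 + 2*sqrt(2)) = r^5 - 8*r^4 + sqrt(2)*r^4/2 - 17*r^3 - 4*sqrt(2)*r^3 - 8*sqrt(2)*r^2 + 136*r^2 + 16*r + 64*sqrt(2)*r - 128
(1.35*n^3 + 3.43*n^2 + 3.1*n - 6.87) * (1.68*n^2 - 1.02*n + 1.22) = 2.268*n^5 + 4.3854*n^4 + 3.3564*n^3 - 10.519*n^2 + 10.7894*n - 8.3814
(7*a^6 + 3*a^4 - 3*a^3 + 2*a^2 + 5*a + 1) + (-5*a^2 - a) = 7*a^6 + 3*a^4 - 3*a^3 - 3*a^2 + 4*a + 1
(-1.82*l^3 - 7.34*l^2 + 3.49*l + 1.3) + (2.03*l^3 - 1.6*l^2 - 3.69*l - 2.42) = 0.21*l^3 - 8.94*l^2 - 0.2*l - 1.12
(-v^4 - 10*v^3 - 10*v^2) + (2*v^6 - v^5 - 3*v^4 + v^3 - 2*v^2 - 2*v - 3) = 2*v^6 - v^5 - 4*v^4 - 9*v^3 - 12*v^2 - 2*v - 3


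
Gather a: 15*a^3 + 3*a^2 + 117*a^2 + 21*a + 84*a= 15*a^3 + 120*a^2 + 105*a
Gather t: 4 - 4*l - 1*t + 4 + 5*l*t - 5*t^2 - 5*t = -4*l - 5*t^2 + t*(5*l - 6) + 8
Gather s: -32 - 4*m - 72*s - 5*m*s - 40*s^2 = -4*m - 40*s^2 + s*(-5*m - 72) - 32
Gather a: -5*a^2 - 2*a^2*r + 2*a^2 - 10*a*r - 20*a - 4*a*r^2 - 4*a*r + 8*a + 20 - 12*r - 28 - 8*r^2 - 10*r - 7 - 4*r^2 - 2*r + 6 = a^2*(-2*r - 3) + a*(-4*r^2 - 14*r - 12) - 12*r^2 - 24*r - 9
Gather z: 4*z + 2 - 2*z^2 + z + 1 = -2*z^2 + 5*z + 3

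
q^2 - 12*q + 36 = (q - 6)^2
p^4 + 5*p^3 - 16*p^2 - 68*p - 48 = (p - 4)*(p + 1)*(p + 2)*(p + 6)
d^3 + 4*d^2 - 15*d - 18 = (d - 3)*(d + 1)*(d + 6)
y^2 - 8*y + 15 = (y - 5)*(y - 3)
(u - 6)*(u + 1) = u^2 - 5*u - 6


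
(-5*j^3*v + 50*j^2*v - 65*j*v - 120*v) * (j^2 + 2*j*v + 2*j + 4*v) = -5*j^5*v - 10*j^4*v^2 + 40*j^4*v + 80*j^3*v^2 + 35*j^3*v + 70*j^2*v^2 - 250*j^2*v - 500*j*v^2 - 240*j*v - 480*v^2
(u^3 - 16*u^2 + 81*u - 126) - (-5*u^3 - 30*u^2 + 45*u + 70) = 6*u^3 + 14*u^2 + 36*u - 196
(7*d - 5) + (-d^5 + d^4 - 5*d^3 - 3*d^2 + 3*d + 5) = -d^5 + d^4 - 5*d^3 - 3*d^2 + 10*d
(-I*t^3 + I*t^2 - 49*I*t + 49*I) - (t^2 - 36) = -I*t^3 - t^2 + I*t^2 - 49*I*t + 36 + 49*I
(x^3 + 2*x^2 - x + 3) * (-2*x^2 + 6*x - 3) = -2*x^5 + 2*x^4 + 11*x^3 - 18*x^2 + 21*x - 9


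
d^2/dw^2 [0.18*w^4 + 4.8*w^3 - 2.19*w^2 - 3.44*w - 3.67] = 2.16*w^2 + 28.8*w - 4.38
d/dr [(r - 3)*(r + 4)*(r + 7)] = 3*r^2 + 16*r - 5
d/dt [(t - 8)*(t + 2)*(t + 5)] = 3*t^2 - 2*t - 46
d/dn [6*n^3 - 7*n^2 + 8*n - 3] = 18*n^2 - 14*n + 8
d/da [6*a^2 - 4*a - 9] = 12*a - 4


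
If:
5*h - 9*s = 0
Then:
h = 9*s/5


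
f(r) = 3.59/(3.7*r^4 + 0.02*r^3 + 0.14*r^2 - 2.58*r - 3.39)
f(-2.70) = 0.02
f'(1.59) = -0.75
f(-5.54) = 0.00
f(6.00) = 0.00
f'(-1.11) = 3.02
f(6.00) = 0.00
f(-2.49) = 0.02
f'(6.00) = -0.00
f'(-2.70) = 0.03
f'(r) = 3.59*(-14.8*r^3 - 0.06*r^2 - 0.28*r + 2.58)/(3.7*r^4 + 0.02*r^3 + 0.14*r^2 - 2.58*r - 3.39)^2 = (-53.132*r^3 - 0.2154*r^2 - 1.0052*r + 9.2622)/(3.7*r^4 + 0.02*r^3 + 0.14*r^2 - 2.58*r - 3.39)^2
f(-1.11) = 0.69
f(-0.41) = -1.63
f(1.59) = 0.22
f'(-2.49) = 0.04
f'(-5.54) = 0.00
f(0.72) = -0.86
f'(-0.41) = 2.73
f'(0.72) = -0.65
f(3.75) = 0.00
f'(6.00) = -0.00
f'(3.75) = -0.01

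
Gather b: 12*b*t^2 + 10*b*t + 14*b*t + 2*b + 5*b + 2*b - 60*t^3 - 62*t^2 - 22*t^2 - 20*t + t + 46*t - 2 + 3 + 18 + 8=b*(12*t^2 + 24*t + 9) - 60*t^3 - 84*t^2 + 27*t + 27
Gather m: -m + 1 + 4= 5 - m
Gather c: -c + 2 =2 - c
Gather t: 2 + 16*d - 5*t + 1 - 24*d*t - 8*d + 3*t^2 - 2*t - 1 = 8*d + 3*t^2 + t*(-24*d - 7) + 2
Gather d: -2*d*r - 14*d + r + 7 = d*(-2*r - 14) + r + 7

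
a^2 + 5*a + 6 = (a + 2)*(a + 3)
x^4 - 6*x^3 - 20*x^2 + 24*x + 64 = (x - 8)*(x - 2)*(x + 2)^2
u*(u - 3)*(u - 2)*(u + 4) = u^4 - u^3 - 14*u^2 + 24*u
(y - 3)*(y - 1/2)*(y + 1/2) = y^3 - 3*y^2 - y/4 + 3/4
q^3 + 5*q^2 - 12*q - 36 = (q - 3)*(q + 2)*(q + 6)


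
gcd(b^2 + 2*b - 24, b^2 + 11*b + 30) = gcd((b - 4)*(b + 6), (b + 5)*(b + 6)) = b + 6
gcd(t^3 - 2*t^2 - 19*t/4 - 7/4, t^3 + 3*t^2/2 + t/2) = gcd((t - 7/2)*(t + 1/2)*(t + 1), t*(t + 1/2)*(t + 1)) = t^2 + 3*t/2 + 1/2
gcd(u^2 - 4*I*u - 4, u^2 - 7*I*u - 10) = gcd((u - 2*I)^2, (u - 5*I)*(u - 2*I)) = u - 2*I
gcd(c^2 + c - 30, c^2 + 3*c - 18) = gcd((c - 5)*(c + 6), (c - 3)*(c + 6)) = c + 6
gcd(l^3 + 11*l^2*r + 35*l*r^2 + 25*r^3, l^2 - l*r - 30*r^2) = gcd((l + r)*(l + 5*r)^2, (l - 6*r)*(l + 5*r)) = l + 5*r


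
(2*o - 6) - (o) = o - 6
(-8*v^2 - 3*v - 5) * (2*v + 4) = -16*v^3 - 38*v^2 - 22*v - 20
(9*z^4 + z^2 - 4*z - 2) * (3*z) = 27*z^5 + 3*z^3 - 12*z^2 - 6*z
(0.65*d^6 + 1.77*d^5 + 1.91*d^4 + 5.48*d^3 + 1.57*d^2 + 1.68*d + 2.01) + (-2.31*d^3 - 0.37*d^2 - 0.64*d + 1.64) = 0.65*d^6 + 1.77*d^5 + 1.91*d^4 + 3.17*d^3 + 1.2*d^2 + 1.04*d + 3.65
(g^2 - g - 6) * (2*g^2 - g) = 2*g^4 - 3*g^3 - 11*g^2 + 6*g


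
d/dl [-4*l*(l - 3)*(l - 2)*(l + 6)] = -16*l^3 - 12*l^2 + 192*l - 144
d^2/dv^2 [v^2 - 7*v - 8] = 2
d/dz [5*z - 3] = 5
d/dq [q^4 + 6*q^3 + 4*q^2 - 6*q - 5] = 4*q^3 + 18*q^2 + 8*q - 6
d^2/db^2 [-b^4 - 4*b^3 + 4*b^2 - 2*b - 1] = -12*b^2 - 24*b + 8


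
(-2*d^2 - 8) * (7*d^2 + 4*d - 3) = -14*d^4 - 8*d^3 - 50*d^2 - 32*d + 24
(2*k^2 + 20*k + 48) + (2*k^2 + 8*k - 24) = 4*k^2 + 28*k + 24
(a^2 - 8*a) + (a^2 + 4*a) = 2*a^2 - 4*a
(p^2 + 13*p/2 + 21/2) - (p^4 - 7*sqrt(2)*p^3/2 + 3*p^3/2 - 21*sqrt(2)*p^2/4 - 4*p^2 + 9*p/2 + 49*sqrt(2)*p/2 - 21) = -p^4 - 3*p^3/2 + 7*sqrt(2)*p^3/2 + 5*p^2 + 21*sqrt(2)*p^2/4 - 49*sqrt(2)*p/2 + 2*p + 63/2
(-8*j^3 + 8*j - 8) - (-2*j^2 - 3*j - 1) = -8*j^3 + 2*j^2 + 11*j - 7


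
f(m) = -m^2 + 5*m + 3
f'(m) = 5 - 2*m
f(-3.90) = -31.71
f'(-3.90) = 12.80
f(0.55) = 5.45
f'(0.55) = 3.90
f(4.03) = 6.91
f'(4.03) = -3.06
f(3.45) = 8.35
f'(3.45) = -1.90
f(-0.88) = -2.17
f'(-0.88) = 6.76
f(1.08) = 7.23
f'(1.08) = 2.84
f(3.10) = 8.89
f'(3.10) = -1.20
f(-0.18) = 2.07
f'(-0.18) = 5.36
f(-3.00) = -21.00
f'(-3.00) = 11.00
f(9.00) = -33.00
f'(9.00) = -13.00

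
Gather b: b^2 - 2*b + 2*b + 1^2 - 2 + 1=b^2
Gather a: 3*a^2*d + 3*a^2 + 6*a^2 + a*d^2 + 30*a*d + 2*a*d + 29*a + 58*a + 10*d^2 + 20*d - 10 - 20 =a^2*(3*d + 9) + a*(d^2 + 32*d + 87) + 10*d^2 + 20*d - 30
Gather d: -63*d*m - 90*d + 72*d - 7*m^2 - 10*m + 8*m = d*(-63*m - 18) - 7*m^2 - 2*m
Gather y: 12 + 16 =28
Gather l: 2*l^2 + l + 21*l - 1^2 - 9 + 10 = 2*l^2 + 22*l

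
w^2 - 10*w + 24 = (w - 6)*(w - 4)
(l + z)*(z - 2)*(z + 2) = l*z^2 - 4*l + z^3 - 4*z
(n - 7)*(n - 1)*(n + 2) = n^3 - 6*n^2 - 9*n + 14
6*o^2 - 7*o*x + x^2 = (-6*o + x)*(-o + x)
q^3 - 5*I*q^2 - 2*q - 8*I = (q - 4*I)*(q - 2*I)*(q + I)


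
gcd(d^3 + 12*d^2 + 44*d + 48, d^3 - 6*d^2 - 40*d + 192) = d + 6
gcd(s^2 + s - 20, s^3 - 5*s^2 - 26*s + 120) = s^2 + s - 20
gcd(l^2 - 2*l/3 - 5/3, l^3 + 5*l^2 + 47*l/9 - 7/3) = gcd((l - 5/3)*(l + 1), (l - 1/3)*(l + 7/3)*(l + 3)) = 1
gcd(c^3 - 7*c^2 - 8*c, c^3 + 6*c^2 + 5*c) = c^2 + c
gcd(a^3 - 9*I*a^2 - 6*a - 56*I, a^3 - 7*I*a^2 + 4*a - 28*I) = a^2 - 5*I*a + 14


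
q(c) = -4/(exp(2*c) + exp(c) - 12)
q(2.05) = -0.07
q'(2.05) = 0.16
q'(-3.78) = 0.00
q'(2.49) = 0.06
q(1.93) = -0.09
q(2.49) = -0.03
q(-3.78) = 0.33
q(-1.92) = 0.34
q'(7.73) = 0.00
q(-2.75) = 0.34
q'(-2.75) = 0.00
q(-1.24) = 0.34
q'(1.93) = 0.23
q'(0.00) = 0.12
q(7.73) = -0.00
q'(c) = -4*(-2*exp(2*c) - exp(c))/(exp(2*c) + exp(c) - 12)^2 = (8*exp(c) + 4)*exp(c)/(exp(2*c) + exp(c) - 12)^2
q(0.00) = 0.40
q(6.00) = 0.00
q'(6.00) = 0.00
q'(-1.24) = 0.01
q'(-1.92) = 0.01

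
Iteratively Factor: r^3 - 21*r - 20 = (r - 5)*(r^2 + 5*r + 4) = (r - 5)*(r + 4)*(r + 1)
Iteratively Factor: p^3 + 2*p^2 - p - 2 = (p + 1)*(p^2 + p - 2) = (p - 1)*(p + 1)*(p + 2)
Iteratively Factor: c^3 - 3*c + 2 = (c + 2)*(c^2 - 2*c + 1) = (c - 1)*(c + 2)*(c - 1)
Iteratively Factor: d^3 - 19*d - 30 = (d + 2)*(d^2 - 2*d - 15) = (d + 2)*(d + 3)*(d - 5)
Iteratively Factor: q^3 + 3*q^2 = (q)*(q^2 + 3*q) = q*(q + 3)*(q)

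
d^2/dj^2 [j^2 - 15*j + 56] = 2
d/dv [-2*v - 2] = -2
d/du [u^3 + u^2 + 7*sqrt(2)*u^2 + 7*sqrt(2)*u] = 3*u^2 + 2*u + 14*sqrt(2)*u + 7*sqrt(2)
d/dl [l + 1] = 1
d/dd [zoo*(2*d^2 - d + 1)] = zoo*(d + 1)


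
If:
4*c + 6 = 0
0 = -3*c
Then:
No Solution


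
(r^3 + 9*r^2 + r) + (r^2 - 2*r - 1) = r^3 + 10*r^2 - r - 1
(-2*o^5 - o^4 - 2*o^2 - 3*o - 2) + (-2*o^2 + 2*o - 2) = -2*o^5 - o^4 - 4*o^2 - o - 4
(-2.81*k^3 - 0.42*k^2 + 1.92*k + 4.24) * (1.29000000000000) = -3.6249*k^3 - 0.5418*k^2 + 2.4768*k + 5.4696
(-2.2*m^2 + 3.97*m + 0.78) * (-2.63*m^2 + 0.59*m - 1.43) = 5.786*m^4 - 11.7391*m^3 + 3.4369*m^2 - 5.2169*m - 1.1154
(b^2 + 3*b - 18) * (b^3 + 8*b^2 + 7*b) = b^5 + 11*b^4 + 13*b^3 - 123*b^2 - 126*b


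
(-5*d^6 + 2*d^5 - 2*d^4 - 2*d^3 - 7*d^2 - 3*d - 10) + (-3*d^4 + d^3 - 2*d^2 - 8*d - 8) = -5*d^6 + 2*d^5 - 5*d^4 - d^3 - 9*d^2 - 11*d - 18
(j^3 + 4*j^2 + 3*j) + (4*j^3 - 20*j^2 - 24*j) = 5*j^3 - 16*j^2 - 21*j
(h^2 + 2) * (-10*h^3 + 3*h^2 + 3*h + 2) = -10*h^5 + 3*h^4 - 17*h^3 + 8*h^2 + 6*h + 4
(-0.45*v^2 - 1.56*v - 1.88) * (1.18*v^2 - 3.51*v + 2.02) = -0.531*v^4 - 0.2613*v^3 + 2.3482*v^2 + 3.4476*v - 3.7976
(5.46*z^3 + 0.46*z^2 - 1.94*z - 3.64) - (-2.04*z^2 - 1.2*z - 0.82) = 5.46*z^3 + 2.5*z^2 - 0.74*z - 2.82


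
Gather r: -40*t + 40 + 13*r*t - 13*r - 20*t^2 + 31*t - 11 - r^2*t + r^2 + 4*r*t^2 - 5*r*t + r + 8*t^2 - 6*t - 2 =r^2*(1 - t) + r*(4*t^2 + 8*t - 12) - 12*t^2 - 15*t + 27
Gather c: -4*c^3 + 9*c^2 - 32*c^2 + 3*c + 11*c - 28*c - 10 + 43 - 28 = -4*c^3 - 23*c^2 - 14*c + 5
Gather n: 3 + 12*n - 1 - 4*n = 8*n + 2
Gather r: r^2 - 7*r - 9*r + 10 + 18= r^2 - 16*r + 28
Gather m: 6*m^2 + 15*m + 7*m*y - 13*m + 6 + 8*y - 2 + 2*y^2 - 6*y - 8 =6*m^2 + m*(7*y + 2) + 2*y^2 + 2*y - 4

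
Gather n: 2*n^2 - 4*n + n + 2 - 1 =2*n^2 - 3*n + 1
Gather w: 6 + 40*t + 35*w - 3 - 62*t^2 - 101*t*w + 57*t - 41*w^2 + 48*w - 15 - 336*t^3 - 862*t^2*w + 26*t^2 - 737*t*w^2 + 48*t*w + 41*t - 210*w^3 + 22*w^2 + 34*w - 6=-336*t^3 - 36*t^2 + 138*t - 210*w^3 + w^2*(-737*t - 19) + w*(-862*t^2 - 53*t + 117) - 18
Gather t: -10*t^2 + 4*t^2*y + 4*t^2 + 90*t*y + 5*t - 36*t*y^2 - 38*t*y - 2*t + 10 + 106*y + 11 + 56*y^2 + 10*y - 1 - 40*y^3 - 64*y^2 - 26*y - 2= t^2*(4*y - 6) + t*(-36*y^2 + 52*y + 3) - 40*y^3 - 8*y^2 + 90*y + 18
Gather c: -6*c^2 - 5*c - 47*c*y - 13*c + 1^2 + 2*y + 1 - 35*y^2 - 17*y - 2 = -6*c^2 + c*(-47*y - 18) - 35*y^2 - 15*y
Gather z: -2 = -2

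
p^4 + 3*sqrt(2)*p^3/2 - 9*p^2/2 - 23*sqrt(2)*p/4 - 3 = (p - 3*sqrt(2)/2)*(p + 2*sqrt(2))*(sqrt(2)*p/2 + 1/2)*(sqrt(2)*p + 1)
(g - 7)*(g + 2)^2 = g^3 - 3*g^2 - 24*g - 28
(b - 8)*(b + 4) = b^2 - 4*b - 32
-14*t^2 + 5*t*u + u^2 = (-2*t + u)*(7*t + u)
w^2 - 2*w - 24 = (w - 6)*(w + 4)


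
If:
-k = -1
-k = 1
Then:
No Solution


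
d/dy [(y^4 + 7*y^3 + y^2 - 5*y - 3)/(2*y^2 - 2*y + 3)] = (4*y^5 + 8*y^4 - 16*y^3 + 71*y^2 + 18*y - 21)/(4*y^4 - 8*y^3 + 16*y^2 - 12*y + 9)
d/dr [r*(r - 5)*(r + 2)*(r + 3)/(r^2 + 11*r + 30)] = (2*r^5 + 33*r^4 + 120*r^3 - 179*r^2 - 1140*r - 900)/(r^4 + 22*r^3 + 181*r^2 + 660*r + 900)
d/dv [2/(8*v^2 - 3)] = -32*v/(8*v^2 - 3)^2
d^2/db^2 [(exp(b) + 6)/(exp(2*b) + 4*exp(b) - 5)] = (exp(4*b) + 20*exp(3*b) + 102*exp(2*b) + 236*exp(b) + 145)*exp(b)/(exp(6*b) + 12*exp(5*b) + 33*exp(4*b) - 56*exp(3*b) - 165*exp(2*b) + 300*exp(b) - 125)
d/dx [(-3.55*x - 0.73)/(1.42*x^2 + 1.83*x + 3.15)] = (5.041*x^2 + 2.0732*x - 9.8466)/(2.0164*x^4 + 5.1972*x^3 + 12.2949*x^2 + 11.529*x + 9.9225)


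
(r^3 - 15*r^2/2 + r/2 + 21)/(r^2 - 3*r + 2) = (2*r^2 - 11*r - 21)/(2*(r - 1))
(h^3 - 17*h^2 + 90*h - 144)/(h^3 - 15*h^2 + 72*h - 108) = (h - 8)/(h - 6)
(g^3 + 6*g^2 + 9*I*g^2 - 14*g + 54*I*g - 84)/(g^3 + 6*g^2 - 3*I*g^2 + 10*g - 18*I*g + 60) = (g + 7*I)/(g - 5*I)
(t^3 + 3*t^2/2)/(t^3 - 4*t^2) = (t + 3/2)/(t - 4)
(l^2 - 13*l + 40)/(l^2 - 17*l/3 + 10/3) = 3*(l - 8)/(3*l - 2)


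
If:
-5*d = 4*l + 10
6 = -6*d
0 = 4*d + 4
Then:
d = -1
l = -5/4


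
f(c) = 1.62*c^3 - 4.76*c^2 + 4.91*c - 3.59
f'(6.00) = 122.75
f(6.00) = 204.43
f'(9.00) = 312.89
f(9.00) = 836.02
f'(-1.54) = 31.10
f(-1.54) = -28.36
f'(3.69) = 35.96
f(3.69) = 31.11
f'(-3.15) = 83.12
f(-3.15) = -116.92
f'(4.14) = 48.80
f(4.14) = 50.10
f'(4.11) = 47.88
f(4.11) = 48.65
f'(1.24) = 0.58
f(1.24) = -1.73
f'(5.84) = 115.07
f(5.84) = 185.41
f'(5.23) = 88.06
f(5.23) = 123.64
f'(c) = 4.86*c^2 - 9.52*c + 4.91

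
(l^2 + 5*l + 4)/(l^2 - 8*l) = (l^2 + 5*l + 4)/(l*(l - 8))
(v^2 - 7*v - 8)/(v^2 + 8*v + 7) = (v - 8)/(v + 7)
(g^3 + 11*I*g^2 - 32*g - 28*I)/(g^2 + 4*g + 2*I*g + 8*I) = (g^2 + 9*I*g - 14)/(g + 4)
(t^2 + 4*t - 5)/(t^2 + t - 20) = (t - 1)/(t - 4)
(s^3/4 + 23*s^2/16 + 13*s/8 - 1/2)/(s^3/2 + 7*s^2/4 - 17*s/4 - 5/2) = (4*s^3 + 23*s^2 + 26*s - 8)/(4*(2*s^3 + 7*s^2 - 17*s - 10))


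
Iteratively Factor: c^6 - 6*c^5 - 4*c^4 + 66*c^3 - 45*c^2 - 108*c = (c)*(c^5 - 6*c^4 - 4*c^3 + 66*c^2 - 45*c - 108) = c*(c - 4)*(c^4 - 2*c^3 - 12*c^2 + 18*c + 27) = c*(c - 4)*(c - 3)*(c^3 + c^2 - 9*c - 9) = c*(c - 4)*(c - 3)*(c + 1)*(c^2 - 9) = c*(c - 4)*(c - 3)^2*(c + 1)*(c + 3)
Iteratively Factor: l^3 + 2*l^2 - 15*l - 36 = (l - 4)*(l^2 + 6*l + 9) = (l - 4)*(l + 3)*(l + 3)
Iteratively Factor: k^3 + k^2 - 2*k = (k)*(k^2 + k - 2) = k*(k + 2)*(k - 1)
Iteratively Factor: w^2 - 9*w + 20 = (w - 4)*(w - 5)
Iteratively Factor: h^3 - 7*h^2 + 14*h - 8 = (h - 1)*(h^2 - 6*h + 8) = (h - 2)*(h - 1)*(h - 4)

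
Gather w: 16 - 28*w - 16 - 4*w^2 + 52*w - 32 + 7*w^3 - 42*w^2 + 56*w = 7*w^3 - 46*w^2 + 80*w - 32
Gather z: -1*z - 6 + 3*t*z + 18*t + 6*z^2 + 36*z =18*t + 6*z^2 + z*(3*t + 35) - 6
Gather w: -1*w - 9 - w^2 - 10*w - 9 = -w^2 - 11*w - 18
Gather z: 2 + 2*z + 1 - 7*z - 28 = -5*z - 25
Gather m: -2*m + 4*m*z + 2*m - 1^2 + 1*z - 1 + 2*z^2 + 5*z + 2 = 4*m*z + 2*z^2 + 6*z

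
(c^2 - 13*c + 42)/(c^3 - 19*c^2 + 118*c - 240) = (c - 7)/(c^2 - 13*c + 40)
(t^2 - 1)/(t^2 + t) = (t - 1)/t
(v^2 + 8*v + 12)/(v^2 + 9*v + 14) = (v + 6)/(v + 7)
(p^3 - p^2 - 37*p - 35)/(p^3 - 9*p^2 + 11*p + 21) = (p + 5)/(p - 3)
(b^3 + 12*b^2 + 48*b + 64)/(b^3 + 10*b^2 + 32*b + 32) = (b + 4)/(b + 2)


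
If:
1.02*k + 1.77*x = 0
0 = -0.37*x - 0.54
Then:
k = 2.53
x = -1.46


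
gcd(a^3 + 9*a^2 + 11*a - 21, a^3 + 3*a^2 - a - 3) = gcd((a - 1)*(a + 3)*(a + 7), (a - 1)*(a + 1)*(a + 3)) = a^2 + 2*a - 3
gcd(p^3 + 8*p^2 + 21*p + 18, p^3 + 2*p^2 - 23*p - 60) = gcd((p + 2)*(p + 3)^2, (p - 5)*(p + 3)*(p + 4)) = p + 3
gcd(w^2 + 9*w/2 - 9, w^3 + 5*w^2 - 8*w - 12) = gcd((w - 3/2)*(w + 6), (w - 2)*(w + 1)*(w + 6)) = w + 6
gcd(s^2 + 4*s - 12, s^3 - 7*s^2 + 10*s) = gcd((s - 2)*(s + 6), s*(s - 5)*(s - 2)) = s - 2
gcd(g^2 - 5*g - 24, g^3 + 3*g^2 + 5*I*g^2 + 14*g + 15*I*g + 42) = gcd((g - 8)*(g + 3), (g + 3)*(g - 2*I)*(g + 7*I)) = g + 3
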